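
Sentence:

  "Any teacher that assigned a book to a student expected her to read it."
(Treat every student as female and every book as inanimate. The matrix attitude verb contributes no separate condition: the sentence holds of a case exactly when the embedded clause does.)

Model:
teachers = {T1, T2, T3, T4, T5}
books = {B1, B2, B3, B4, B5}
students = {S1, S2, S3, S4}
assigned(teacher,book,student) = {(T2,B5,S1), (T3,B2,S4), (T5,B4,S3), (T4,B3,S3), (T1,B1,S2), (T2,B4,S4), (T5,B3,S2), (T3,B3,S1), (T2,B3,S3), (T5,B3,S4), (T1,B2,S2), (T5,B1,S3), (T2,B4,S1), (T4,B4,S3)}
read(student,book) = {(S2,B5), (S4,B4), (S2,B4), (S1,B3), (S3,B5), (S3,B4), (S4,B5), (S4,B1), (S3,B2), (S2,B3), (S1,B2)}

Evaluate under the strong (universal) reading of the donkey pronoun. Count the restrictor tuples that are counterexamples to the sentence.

9

"her" takes "a student" as antecedent and "it" takes "a book"; both are donkey pronouns co-varying with the restrictor.
Strong reading: for every (t,b,s) with assigned(t,b,s), read(s,b).
Restrictor triples: (T1,B1,S2)→read(S2,B1) ✗  (T1,B2,S2)→read(S2,B2) ✗  (T2,B3,S3)→read(S3,B3) ✗  (T2,B4,S1)→read(S1,B4) ✗  (T2,B4,S4)→read(S4,B4) ✓  (T2,B5,S1)→read(S1,B5) ✗  (T3,B2,S4)→read(S4,B2) ✗  (T3,B3,S1)→read(S1,B3) ✓  (T4,B3,S3)→read(S3,B3) ✗  (T4,B4,S3)→read(S3,B4) ✓  (T5,B1,S3)→read(S3,B1) ✗  (T5,B3,S2)→read(S2,B3) ✓  (T5,B3,S4)→read(S4,B3) ✗  (T5,B4,S3)→read(S3,B4) ✓
Counterexamples (restrictor triples failing the scope): 9.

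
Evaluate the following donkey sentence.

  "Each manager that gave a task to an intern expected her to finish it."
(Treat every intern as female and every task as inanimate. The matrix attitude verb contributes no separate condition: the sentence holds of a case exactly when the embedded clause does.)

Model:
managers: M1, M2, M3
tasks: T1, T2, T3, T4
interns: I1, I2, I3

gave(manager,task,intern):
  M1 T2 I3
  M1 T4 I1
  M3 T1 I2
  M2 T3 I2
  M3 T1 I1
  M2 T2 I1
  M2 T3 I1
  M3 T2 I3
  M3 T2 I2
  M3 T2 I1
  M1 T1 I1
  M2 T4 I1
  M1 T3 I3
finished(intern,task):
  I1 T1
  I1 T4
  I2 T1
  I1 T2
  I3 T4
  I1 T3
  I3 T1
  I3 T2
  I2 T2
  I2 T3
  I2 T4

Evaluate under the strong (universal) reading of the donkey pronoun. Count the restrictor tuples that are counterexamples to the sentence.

"her" takes "an intern" as antecedent and "it" takes "a task"; both are donkey pronouns co-varying with the restrictor.
Strong reading: for every (m,t,i) with gave(m,t,i), finished(i,t).
Restrictor triples: (M1,T1,I1)→finished(I1,T1) ✓  (M1,T2,I3)→finished(I3,T2) ✓  (M1,T3,I3)→finished(I3,T3) ✗  (M1,T4,I1)→finished(I1,T4) ✓  (M2,T2,I1)→finished(I1,T2) ✓  (M2,T3,I1)→finished(I1,T3) ✓  (M2,T3,I2)→finished(I2,T3) ✓  (M2,T4,I1)→finished(I1,T4) ✓  (M3,T1,I1)→finished(I1,T1) ✓  (M3,T1,I2)→finished(I2,T1) ✓  (M3,T2,I1)→finished(I1,T2) ✓  (M3,T2,I2)→finished(I2,T2) ✓  (M3,T2,I3)→finished(I3,T2) ✓
Counterexamples (restrictor triples failing the scope): 1.

1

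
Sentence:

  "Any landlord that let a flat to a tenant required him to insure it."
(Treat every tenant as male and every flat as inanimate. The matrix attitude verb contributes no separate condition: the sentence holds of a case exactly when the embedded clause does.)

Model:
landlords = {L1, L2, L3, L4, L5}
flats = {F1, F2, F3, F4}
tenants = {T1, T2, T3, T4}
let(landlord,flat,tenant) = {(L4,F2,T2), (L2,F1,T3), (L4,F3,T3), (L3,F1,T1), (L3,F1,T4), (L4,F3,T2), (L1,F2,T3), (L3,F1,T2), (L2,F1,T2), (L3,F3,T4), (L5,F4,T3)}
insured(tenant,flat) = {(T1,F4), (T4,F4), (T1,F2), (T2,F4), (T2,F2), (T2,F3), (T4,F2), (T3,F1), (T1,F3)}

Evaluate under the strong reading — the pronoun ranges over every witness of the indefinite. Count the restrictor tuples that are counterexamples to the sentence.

"him" takes "a tenant" as antecedent and "it" takes "a flat"; both are donkey pronouns co-varying with the restrictor.
Strong reading: for every (l,f,t) with let(l,f,t), insured(t,f).
Restrictor triples: (L1,F2,T3)→insured(T3,F2) ✗  (L2,F1,T2)→insured(T2,F1) ✗  (L2,F1,T3)→insured(T3,F1) ✓  (L3,F1,T1)→insured(T1,F1) ✗  (L3,F1,T2)→insured(T2,F1) ✗  (L3,F1,T4)→insured(T4,F1) ✗  (L3,F3,T4)→insured(T4,F3) ✗  (L4,F2,T2)→insured(T2,F2) ✓  (L4,F3,T2)→insured(T2,F3) ✓  (L4,F3,T3)→insured(T3,F3) ✗  (L5,F4,T3)→insured(T3,F4) ✗
Counterexamples (restrictor triples failing the scope): 8.

8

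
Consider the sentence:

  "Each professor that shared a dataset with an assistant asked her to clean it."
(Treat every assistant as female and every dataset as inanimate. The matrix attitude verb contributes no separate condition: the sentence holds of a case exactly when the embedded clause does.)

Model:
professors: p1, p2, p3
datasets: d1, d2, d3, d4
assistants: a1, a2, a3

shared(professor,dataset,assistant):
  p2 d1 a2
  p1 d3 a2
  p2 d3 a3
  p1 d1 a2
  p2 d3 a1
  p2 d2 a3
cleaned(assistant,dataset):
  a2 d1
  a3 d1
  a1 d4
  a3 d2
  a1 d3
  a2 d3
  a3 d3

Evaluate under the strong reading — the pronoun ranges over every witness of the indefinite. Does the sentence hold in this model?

"her" takes "an assistant" as antecedent and "it" takes "a dataset"; both are donkey pronouns co-varying with the restrictor.
Strong reading: for every (p,d,a) with shared(p,d,a), cleaned(a,d).
Restrictor triples: (p1,d1,a2)→cleaned(a2,d1) ✓  (p1,d3,a2)→cleaned(a2,d3) ✓  (p2,d1,a2)→cleaned(a2,d1) ✓  (p2,d2,a3)→cleaned(a3,d2) ✓  (p2,d3,a1)→cleaned(a1,d3) ✓  (p2,d3,a3)→cleaned(a3,d3) ✓
Every restrictor triple satisfies the scope.

True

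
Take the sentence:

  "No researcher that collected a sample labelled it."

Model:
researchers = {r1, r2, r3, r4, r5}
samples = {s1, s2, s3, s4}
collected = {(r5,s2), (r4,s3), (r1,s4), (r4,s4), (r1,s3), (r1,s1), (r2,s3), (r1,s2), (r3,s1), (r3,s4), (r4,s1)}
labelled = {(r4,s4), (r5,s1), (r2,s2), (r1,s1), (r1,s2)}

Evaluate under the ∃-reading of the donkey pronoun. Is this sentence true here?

False

"it" takes "a sample" as antecedent — a donkey pronoun bound across the clause boundary.
Truth condition: for no (r,s) with collected(r,s) does labelled(r,s) hold.
Restrictor pairs — does the scope hold? (r1,s1):holds  (r1,s2):holds  (r1,s3):fails  (r1,s4):fails  (r2,s3):fails  (r3,s1):fails  (r3,s4):fails  (r4,s1):fails  (r4,s3):fails  (r4,s4):holds  (r5,s2):fails
Scope holds for 3 pair(s), so the sentence is false.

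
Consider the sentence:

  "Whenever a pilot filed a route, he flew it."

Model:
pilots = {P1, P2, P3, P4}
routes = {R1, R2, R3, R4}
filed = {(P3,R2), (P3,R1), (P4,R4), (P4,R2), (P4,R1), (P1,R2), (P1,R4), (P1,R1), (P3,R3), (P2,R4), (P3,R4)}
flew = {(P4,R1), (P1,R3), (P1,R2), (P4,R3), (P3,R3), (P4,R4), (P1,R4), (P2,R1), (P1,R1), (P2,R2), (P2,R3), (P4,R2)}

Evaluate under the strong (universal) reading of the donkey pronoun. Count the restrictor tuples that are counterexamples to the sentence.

"it" takes "a route" as antecedent — a donkey pronoun bound across the clause boundary.
Strong reading: for every (p,r) with filed(p,r), flew(p,r).
Restrictor pairs: (P1,R1) ✓  (P1,R2) ✓  (P1,R4) ✓  (P2,R4) ✗  (P3,R1) ✗  (P3,R2) ✗  (P3,R3) ✓  (P3,R4) ✗  (P4,R1) ✓  (P4,R2) ✓  (P4,R4) ✓
Counterexamples (restrictor pairs failing the scope): 4.

4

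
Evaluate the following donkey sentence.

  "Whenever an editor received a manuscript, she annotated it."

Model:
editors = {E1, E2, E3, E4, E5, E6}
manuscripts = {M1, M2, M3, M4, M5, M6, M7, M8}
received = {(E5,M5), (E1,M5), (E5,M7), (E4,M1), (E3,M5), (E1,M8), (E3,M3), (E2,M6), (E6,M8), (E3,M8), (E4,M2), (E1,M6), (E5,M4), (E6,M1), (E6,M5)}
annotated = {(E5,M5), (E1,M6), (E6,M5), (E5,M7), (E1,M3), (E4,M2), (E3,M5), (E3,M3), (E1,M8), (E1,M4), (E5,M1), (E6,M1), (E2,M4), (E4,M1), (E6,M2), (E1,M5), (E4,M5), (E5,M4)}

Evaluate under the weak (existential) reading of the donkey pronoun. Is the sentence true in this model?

False

"it" takes "a manuscript" as antecedent — a donkey pronoun bound across the clause boundary.
Weak reading: every editor e with some received-manuscript has at least one received-manuscript m such that annotated(e,m).
Per editor: E1:✓  E2:✗  E3:✓  E4:✓  E5:✓  E6:✓
E2 has no witness among its received-manuscripts.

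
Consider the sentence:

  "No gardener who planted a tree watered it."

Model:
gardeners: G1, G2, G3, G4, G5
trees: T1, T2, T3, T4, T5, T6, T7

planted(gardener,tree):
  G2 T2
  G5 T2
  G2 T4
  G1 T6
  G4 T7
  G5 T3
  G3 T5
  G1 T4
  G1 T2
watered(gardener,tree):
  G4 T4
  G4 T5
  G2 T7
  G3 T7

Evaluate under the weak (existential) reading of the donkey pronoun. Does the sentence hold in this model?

True

"it" takes "a tree" as antecedent — a donkey pronoun bound across the clause boundary.
Truth condition: for no (g,t) with planted(g,t) does watered(g,t) hold.
Restrictor pairs — does the scope hold? (G1,T2):fails  (G1,T4):fails  (G1,T6):fails  (G2,T2):fails  (G2,T4):fails  (G3,T5):fails  (G4,T7):fails  (G5,T2):fails  (G5,T3):fails
Scope holds for no restrictor pair, so the sentence is true.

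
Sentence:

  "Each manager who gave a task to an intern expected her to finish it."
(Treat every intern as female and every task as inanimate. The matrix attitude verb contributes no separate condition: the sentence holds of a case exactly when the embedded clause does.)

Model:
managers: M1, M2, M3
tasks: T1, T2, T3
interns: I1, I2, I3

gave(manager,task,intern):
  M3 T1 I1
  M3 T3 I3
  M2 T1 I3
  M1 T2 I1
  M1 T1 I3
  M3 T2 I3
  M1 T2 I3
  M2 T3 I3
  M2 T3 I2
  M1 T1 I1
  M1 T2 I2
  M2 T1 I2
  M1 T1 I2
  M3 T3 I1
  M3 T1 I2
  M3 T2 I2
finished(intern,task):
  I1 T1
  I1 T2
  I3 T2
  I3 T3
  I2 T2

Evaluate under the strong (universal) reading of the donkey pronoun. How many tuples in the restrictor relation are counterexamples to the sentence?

7

"her" takes "an intern" as antecedent and "it" takes "a task"; both are donkey pronouns co-varying with the restrictor.
Strong reading: for every (m,t,i) with gave(m,t,i), finished(i,t).
Restrictor triples: (M1,T1,I1)→finished(I1,T1) ✓  (M1,T1,I2)→finished(I2,T1) ✗  (M1,T1,I3)→finished(I3,T1) ✗  (M1,T2,I1)→finished(I1,T2) ✓  (M1,T2,I2)→finished(I2,T2) ✓  (M1,T2,I3)→finished(I3,T2) ✓  (M2,T1,I2)→finished(I2,T1) ✗  (M2,T1,I3)→finished(I3,T1) ✗  (M2,T3,I2)→finished(I2,T3) ✗  (M2,T3,I3)→finished(I3,T3) ✓  (M3,T1,I1)→finished(I1,T1) ✓  (M3,T1,I2)→finished(I2,T1) ✗  (M3,T2,I2)→finished(I2,T2) ✓  (M3,T2,I3)→finished(I3,T2) ✓  (M3,T3,I1)→finished(I1,T3) ✗  (M3,T3,I3)→finished(I3,T3) ✓
Counterexamples (restrictor triples failing the scope): 7.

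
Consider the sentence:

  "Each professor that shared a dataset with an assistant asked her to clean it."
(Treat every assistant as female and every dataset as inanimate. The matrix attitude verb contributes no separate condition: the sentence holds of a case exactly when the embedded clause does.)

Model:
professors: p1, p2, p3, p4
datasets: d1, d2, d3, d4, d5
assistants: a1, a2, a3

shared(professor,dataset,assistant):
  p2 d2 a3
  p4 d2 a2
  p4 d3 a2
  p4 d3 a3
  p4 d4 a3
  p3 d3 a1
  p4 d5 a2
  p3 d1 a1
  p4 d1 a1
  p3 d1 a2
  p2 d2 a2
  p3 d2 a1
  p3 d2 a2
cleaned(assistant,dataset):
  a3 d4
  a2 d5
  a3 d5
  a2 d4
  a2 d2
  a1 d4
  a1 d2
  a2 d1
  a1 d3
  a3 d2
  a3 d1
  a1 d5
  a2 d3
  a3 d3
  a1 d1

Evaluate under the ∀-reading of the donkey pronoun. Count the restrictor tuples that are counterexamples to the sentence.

"her" takes "an assistant" as antecedent and "it" takes "a dataset"; both are donkey pronouns co-varying with the restrictor.
Strong reading: for every (p,d,a) with shared(p,d,a), cleaned(a,d).
Restrictor triples: (p2,d2,a2)→cleaned(a2,d2) ✓  (p2,d2,a3)→cleaned(a3,d2) ✓  (p3,d1,a1)→cleaned(a1,d1) ✓  (p3,d1,a2)→cleaned(a2,d1) ✓  (p3,d2,a1)→cleaned(a1,d2) ✓  (p3,d2,a2)→cleaned(a2,d2) ✓  (p3,d3,a1)→cleaned(a1,d3) ✓  (p4,d1,a1)→cleaned(a1,d1) ✓  (p4,d2,a2)→cleaned(a2,d2) ✓  (p4,d3,a2)→cleaned(a2,d3) ✓  (p4,d3,a3)→cleaned(a3,d3) ✓  (p4,d4,a3)→cleaned(a3,d4) ✓  (p4,d5,a2)→cleaned(a2,d5) ✓
Counterexamples (restrictor triples failing the scope): 0.

0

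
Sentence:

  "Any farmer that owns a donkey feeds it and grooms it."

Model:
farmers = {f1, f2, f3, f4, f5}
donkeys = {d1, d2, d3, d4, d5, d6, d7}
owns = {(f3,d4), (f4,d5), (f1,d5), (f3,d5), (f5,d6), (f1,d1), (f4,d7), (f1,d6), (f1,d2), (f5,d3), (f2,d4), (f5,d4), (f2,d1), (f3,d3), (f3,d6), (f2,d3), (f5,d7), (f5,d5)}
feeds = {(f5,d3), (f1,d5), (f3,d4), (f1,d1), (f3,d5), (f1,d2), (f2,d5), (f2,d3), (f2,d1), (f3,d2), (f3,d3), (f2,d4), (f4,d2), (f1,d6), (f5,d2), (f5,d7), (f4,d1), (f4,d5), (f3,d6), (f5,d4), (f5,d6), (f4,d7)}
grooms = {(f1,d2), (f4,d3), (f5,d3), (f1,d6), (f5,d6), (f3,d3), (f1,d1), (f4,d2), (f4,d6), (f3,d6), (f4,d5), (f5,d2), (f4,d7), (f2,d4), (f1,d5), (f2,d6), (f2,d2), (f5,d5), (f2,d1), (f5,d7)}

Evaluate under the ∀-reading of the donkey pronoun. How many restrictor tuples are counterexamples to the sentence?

"it" takes "a donkey" as antecedent — a donkey pronoun bound across the clause boundary.
Strong reading: for every (f,d) with owns(f,d), feeds(f,d) ∧ grooms(f,d).
Restrictor pairs: (f1,d1) ✓  (f1,d2) ✓  (f1,d5) ✓  (f1,d6) ✓  (f2,d1) ✓  (f2,d3) ✗  (f2,d4) ✓  (f3,d3) ✓  (f3,d4) ✗  (f3,d5) ✗  (f3,d6) ✓  (f4,d5) ✓  (f4,d7) ✓  (f5,d3) ✓  (f5,d4) ✗  (f5,d5) ✗  (f5,d6) ✓  (f5,d7) ✓
Counterexamples (restrictor pairs failing the scope): 5.

5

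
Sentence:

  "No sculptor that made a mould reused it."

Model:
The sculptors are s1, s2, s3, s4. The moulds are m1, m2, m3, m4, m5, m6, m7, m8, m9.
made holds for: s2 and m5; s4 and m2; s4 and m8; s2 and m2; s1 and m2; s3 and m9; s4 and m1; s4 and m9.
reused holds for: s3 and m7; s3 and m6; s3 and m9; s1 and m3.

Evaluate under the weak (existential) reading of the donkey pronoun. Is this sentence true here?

"it" takes "a mould" as antecedent — a donkey pronoun bound across the clause boundary.
Truth condition: for no (s,m) with made(s,m) does reused(s,m) hold.
Restrictor pairs — does the scope hold? (s1,m2):fails  (s2,m2):fails  (s2,m5):fails  (s3,m9):holds  (s4,m1):fails  (s4,m2):fails  (s4,m8):fails  (s4,m9):fails
Scope holds for 1 pair(s), so the sentence is false.

False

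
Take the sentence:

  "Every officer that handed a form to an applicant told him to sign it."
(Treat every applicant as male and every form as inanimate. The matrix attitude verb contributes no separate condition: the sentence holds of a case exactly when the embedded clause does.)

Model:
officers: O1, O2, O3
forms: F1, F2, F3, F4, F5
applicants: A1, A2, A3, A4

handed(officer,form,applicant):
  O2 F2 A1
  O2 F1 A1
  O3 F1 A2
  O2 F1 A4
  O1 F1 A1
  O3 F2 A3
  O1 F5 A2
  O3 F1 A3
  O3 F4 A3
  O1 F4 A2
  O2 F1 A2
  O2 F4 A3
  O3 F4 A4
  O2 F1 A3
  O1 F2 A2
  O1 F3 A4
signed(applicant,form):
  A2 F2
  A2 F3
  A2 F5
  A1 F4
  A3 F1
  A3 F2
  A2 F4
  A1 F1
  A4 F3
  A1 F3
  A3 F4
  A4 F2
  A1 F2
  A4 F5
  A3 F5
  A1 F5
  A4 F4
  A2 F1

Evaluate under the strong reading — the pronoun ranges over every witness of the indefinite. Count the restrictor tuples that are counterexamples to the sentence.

"him" takes "an applicant" as antecedent and "it" takes "a form"; both are donkey pronouns co-varying with the restrictor.
Strong reading: for every (o,f,a) with handed(o,f,a), signed(a,f).
Restrictor triples: (O1,F1,A1)→signed(A1,F1) ✓  (O1,F2,A2)→signed(A2,F2) ✓  (O1,F3,A4)→signed(A4,F3) ✓  (O1,F4,A2)→signed(A2,F4) ✓  (O1,F5,A2)→signed(A2,F5) ✓  (O2,F1,A1)→signed(A1,F1) ✓  (O2,F1,A2)→signed(A2,F1) ✓  (O2,F1,A3)→signed(A3,F1) ✓  (O2,F1,A4)→signed(A4,F1) ✗  (O2,F2,A1)→signed(A1,F2) ✓  (O2,F4,A3)→signed(A3,F4) ✓  (O3,F1,A2)→signed(A2,F1) ✓  (O3,F1,A3)→signed(A3,F1) ✓  (O3,F2,A3)→signed(A3,F2) ✓  (O3,F4,A3)→signed(A3,F4) ✓  (O3,F4,A4)→signed(A4,F4) ✓
Counterexamples (restrictor triples failing the scope): 1.

1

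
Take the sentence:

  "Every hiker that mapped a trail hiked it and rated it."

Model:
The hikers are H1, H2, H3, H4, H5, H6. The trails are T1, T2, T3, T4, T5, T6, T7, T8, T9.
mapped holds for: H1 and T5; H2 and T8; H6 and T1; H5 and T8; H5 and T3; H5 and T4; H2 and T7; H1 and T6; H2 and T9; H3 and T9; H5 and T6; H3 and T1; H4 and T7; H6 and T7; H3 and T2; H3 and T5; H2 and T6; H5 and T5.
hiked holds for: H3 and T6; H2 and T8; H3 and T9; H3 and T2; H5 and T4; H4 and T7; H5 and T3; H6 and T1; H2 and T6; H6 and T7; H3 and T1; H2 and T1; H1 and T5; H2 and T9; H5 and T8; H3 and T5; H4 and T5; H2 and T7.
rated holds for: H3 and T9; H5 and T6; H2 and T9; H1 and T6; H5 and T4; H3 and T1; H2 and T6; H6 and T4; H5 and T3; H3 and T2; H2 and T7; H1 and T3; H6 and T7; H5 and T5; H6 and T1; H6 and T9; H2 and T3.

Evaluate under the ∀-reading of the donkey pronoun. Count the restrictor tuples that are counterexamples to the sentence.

"it" takes "a trail" as antecedent — a donkey pronoun bound across the clause boundary.
Strong reading: for every (h,t) with mapped(h,t), hiked(h,t) ∧ rated(h,t).
Restrictor pairs: (H1,T5) ✗  (H1,T6) ✗  (H2,T6) ✓  (H2,T7) ✓  (H2,T8) ✗  (H2,T9) ✓  (H3,T1) ✓  (H3,T2) ✓  (H3,T5) ✗  (H3,T9) ✓  (H4,T7) ✗  (H5,T3) ✓  (H5,T4) ✓  (H5,T5) ✗  (H5,T6) ✗  (H5,T8) ✗  (H6,T1) ✓  (H6,T7) ✓
Counterexamples (restrictor pairs failing the scope): 8.

8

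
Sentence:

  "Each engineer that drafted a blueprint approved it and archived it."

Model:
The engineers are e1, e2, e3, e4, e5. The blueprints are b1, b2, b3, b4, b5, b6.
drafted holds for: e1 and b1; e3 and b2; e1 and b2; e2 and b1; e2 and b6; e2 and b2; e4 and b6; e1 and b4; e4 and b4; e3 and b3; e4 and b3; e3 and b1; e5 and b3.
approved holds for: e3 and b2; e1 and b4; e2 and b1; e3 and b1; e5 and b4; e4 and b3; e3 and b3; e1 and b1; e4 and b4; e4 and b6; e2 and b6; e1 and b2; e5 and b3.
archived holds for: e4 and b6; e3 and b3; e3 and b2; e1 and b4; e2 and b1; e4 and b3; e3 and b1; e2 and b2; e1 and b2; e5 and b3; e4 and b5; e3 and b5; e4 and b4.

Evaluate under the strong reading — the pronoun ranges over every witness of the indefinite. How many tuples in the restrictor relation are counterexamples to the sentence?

3

"it" takes "a blueprint" as antecedent — a donkey pronoun bound across the clause boundary.
Strong reading: for every (e,b) with drafted(e,b), approved(e,b) ∧ archived(e,b).
Restrictor pairs: (e1,b1) ✗  (e1,b2) ✓  (e1,b4) ✓  (e2,b1) ✓  (e2,b2) ✗  (e2,b6) ✗  (e3,b1) ✓  (e3,b2) ✓  (e3,b3) ✓  (e4,b3) ✓  (e4,b4) ✓  (e4,b6) ✓  (e5,b3) ✓
Counterexamples (restrictor pairs failing the scope): 3.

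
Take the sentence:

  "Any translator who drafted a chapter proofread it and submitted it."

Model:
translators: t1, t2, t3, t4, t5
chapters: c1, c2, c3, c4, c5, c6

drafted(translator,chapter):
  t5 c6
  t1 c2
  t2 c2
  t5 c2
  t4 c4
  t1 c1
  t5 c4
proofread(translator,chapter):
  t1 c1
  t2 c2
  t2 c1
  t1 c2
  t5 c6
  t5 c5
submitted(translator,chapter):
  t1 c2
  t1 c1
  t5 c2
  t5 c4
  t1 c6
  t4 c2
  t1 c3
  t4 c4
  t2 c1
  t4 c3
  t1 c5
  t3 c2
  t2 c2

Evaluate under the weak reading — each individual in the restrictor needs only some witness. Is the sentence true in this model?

"it" takes "a chapter" as antecedent — a donkey pronoun bound across the clause boundary.
Weak reading: every translator t with some drafted-chapter has at least one drafted-chapter c such that proofread(t,c) ∧ submitted(t,c).
Per translator: t1:✓  t2:✓  t4:✗  t5:✗
t4 has no witness among its drafted-chapters.

False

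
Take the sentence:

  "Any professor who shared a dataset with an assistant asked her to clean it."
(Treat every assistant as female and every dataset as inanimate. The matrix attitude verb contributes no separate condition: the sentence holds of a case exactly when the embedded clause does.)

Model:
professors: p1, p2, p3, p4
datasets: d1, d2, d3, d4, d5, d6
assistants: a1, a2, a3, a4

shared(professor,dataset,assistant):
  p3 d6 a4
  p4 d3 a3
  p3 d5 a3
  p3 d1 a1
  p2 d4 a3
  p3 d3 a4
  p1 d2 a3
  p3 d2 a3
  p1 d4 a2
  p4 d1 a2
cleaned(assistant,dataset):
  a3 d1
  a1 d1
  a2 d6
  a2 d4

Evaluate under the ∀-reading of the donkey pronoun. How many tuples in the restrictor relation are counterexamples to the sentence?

"her" takes "an assistant" as antecedent and "it" takes "a dataset"; both are donkey pronouns co-varying with the restrictor.
Strong reading: for every (p,d,a) with shared(p,d,a), cleaned(a,d).
Restrictor triples: (p1,d2,a3)→cleaned(a3,d2) ✗  (p1,d4,a2)→cleaned(a2,d4) ✓  (p2,d4,a3)→cleaned(a3,d4) ✗  (p3,d1,a1)→cleaned(a1,d1) ✓  (p3,d2,a3)→cleaned(a3,d2) ✗  (p3,d3,a4)→cleaned(a4,d3) ✗  (p3,d5,a3)→cleaned(a3,d5) ✗  (p3,d6,a4)→cleaned(a4,d6) ✗  (p4,d1,a2)→cleaned(a2,d1) ✗  (p4,d3,a3)→cleaned(a3,d3) ✗
Counterexamples (restrictor triples failing the scope): 8.

8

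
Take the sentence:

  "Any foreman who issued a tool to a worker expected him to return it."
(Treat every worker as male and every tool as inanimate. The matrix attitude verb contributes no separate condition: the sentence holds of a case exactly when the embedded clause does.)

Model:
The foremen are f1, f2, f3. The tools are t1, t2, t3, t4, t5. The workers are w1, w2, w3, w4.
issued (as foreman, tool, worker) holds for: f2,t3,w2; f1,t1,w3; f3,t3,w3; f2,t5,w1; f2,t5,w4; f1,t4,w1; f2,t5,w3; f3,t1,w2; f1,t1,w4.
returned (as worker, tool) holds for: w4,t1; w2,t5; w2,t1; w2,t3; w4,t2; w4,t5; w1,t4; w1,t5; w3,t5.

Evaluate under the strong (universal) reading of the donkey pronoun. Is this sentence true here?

"him" takes "a worker" as antecedent and "it" takes "a tool"; both are donkey pronouns co-varying with the restrictor.
Strong reading: for every (f,t,w) with issued(f,t,w), returned(w,t).
Restrictor triples: (f1,t1,w3)→returned(w3,t1) ✗  (f1,t1,w4)→returned(w4,t1) ✓  (f1,t4,w1)→returned(w1,t4) ✓  (f2,t3,w2)→returned(w2,t3) ✓  (f2,t5,w1)→returned(w1,t5) ✓  (f2,t5,w3)→returned(w3,t5) ✓  (f2,t5,w4)→returned(w4,t5) ✓  (f3,t1,w2)→returned(w2,t1) ✓  (f3,t3,w3)→returned(w3,t3) ✗
Counterexample: (f1,t1,w3) — returned(w3,t1) does not hold.

False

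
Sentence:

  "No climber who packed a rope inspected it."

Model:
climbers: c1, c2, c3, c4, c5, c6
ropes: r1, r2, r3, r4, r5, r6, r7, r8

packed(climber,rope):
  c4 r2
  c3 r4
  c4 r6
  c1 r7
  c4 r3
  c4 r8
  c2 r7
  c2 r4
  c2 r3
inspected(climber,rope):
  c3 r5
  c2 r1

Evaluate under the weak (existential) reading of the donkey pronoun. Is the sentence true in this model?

True

"it" takes "a rope" as antecedent — a donkey pronoun bound across the clause boundary.
Truth condition: for no (c,r) with packed(c,r) does inspected(c,r) hold.
Restrictor pairs — does the scope hold? (c1,r7):fails  (c2,r3):fails  (c2,r4):fails  (c2,r7):fails  (c3,r4):fails  (c4,r2):fails  (c4,r3):fails  (c4,r6):fails  (c4,r8):fails
Scope holds for no restrictor pair, so the sentence is true.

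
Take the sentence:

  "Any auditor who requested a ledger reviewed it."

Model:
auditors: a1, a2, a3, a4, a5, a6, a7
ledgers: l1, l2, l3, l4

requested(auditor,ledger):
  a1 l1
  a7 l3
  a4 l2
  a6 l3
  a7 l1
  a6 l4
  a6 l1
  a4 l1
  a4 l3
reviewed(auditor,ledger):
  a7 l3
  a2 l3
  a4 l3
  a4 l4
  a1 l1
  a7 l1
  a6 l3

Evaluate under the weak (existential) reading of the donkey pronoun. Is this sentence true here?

"it" takes "a ledger" as antecedent — a donkey pronoun bound across the clause boundary.
Weak reading: every auditor a with some requested-ledger has at least one requested-ledger l such that reviewed(a,l).
Per auditor: a1:✓  a4:✓  a6:✓  a7:✓
Every auditor in the restrictor has a witness.

True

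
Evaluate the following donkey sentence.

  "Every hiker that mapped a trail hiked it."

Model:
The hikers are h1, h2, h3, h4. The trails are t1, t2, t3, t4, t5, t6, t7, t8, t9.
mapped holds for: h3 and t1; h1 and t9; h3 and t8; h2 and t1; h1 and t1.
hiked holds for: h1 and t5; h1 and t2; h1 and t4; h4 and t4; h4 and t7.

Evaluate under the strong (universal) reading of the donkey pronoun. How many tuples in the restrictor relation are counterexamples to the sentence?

"it" takes "a trail" as antecedent — a donkey pronoun bound across the clause boundary.
Strong reading: for every (h,t) with mapped(h,t), hiked(h,t).
Restrictor pairs: (h1,t1) ✗  (h1,t9) ✗  (h2,t1) ✗  (h3,t1) ✗  (h3,t8) ✗
Counterexamples (restrictor pairs failing the scope): 5.

5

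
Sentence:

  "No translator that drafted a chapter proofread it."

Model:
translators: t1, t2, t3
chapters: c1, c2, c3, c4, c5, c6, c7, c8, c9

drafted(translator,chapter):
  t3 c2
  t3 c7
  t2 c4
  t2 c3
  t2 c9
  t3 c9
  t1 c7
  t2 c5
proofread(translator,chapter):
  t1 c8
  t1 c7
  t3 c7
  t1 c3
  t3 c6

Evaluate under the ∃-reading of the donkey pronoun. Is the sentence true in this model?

False

"it" takes "a chapter" as antecedent — a donkey pronoun bound across the clause boundary.
Truth condition: for no (t,c) with drafted(t,c) does proofread(t,c) hold.
Restrictor pairs — does the scope hold? (t1,c7):holds  (t2,c3):fails  (t2,c4):fails  (t2,c5):fails  (t2,c9):fails  (t3,c2):fails  (t3,c7):holds  (t3,c9):fails
Scope holds for 2 pair(s), so the sentence is false.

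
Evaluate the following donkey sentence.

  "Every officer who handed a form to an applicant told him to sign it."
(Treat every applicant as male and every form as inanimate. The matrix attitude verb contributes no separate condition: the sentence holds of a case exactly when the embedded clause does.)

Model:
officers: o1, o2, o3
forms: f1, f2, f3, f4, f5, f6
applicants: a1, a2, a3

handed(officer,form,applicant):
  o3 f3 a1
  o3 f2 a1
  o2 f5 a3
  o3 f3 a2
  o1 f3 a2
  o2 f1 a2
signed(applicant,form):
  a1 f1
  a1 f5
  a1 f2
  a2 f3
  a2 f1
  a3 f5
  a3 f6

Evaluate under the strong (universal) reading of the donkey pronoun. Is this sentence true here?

"him" takes "an applicant" as antecedent and "it" takes "a form"; both are donkey pronouns co-varying with the restrictor.
Strong reading: for every (o,f,a) with handed(o,f,a), signed(a,f).
Restrictor triples: (o1,f3,a2)→signed(a2,f3) ✓  (o2,f1,a2)→signed(a2,f1) ✓  (o2,f5,a3)→signed(a3,f5) ✓  (o3,f2,a1)→signed(a1,f2) ✓  (o3,f3,a1)→signed(a1,f3) ✗  (o3,f3,a2)→signed(a2,f3) ✓
Counterexample: (o3,f3,a1) — signed(a1,f3) does not hold.

False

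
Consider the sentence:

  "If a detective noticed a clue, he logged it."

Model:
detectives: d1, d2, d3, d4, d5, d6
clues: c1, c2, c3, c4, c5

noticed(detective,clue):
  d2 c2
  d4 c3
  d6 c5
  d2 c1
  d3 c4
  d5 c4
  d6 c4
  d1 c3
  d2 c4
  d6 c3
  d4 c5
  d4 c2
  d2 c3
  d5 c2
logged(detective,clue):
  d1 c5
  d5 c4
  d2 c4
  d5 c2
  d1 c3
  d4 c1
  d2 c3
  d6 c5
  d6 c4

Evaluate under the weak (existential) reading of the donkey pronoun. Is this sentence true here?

"it" takes "a clue" as antecedent — a donkey pronoun bound across the clause boundary.
Weak reading: every detective d with some noticed-clue has at least one noticed-clue c such that logged(d,c).
Per detective: d1:✓  d2:✓  d3:✗  d4:✗  d5:✓  d6:✓
d3 has no witness among its noticed-clues.

False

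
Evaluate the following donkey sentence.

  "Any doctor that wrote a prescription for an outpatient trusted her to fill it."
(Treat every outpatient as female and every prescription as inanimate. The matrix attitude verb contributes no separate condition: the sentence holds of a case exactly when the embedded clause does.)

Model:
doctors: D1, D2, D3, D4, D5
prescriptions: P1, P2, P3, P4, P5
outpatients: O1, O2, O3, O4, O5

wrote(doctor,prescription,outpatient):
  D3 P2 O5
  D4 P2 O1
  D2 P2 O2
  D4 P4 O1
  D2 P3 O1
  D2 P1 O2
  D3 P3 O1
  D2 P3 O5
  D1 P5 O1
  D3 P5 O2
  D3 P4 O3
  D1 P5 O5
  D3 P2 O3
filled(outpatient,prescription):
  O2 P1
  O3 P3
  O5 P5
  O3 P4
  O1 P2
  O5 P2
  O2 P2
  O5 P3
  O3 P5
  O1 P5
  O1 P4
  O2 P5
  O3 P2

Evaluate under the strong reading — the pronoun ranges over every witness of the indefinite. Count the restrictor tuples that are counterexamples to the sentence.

"her" takes "an outpatient" as antecedent and "it" takes "a prescription"; both are donkey pronouns co-varying with the restrictor.
Strong reading: for every (d,p,o) with wrote(d,p,o), filled(o,p).
Restrictor triples: (D1,P5,O1)→filled(O1,P5) ✓  (D1,P5,O5)→filled(O5,P5) ✓  (D2,P1,O2)→filled(O2,P1) ✓  (D2,P2,O2)→filled(O2,P2) ✓  (D2,P3,O1)→filled(O1,P3) ✗  (D2,P3,O5)→filled(O5,P3) ✓  (D3,P2,O3)→filled(O3,P2) ✓  (D3,P2,O5)→filled(O5,P2) ✓  (D3,P3,O1)→filled(O1,P3) ✗  (D3,P4,O3)→filled(O3,P4) ✓  (D3,P5,O2)→filled(O2,P5) ✓  (D4,P2,O1)→filled(O1,P2) ✓  (D4,P4,O1)→filled(O1,P4) ✓
Counterexamples (restrictor triples failing the scope): 2.

2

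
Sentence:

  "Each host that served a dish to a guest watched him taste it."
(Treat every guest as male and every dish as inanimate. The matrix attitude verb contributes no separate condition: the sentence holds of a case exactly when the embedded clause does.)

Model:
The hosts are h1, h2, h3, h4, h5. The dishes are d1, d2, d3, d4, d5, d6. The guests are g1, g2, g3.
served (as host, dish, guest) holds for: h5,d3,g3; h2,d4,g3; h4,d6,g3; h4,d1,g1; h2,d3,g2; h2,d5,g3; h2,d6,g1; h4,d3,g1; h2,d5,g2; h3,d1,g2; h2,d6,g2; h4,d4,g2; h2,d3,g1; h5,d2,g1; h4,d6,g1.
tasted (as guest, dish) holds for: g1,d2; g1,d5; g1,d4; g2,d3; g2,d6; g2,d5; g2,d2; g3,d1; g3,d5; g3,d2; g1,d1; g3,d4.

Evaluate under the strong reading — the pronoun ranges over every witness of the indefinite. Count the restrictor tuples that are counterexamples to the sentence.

8

"him" takes "a guest" as antecedent and "it" takes "a dish"; both are donkey pronouns co-varying with the restrictor.
Strong reading: for every (h,d,g) with served(h,d,g), tasted(g,d).
Restrictor triples: (h2,d3,g1)→tasted(g1,d3) ✗  (h2,d3,g2)→tasted(g2,d3) ✓  (h2,d4,g3)→tasted(g3,d4) ✓  (h2,d5,g2)→tasted(g2,d5) ✓  (h2,d5,g3)→tasted(g3,d5) ✓  (h2,d6,g1)→tasted(g1,d6) ✗  (h2,d6,g2)→tasted(g2,d6) ✓  (h3,d1,g2)→tasted(g2,d1) ✗  (h4,d1,g1)→tasted(g1,d1) ✓  (h4,d3,g1)→tasted(g1,d3) ✗  (h4,d4,g2)→tasted(g2,d4) ✗  (h4,d6,g1)→tasted(g1,d6) ✗  (h4,d6,g3)→tasted(g3,d6) ✗  (h5,d2,g1)→tasted(g1,d2) ✓  (h5,d3,g3)→tasted(g3,d3) ✗
Counterexamples (restrictor triples failing the scope): 8.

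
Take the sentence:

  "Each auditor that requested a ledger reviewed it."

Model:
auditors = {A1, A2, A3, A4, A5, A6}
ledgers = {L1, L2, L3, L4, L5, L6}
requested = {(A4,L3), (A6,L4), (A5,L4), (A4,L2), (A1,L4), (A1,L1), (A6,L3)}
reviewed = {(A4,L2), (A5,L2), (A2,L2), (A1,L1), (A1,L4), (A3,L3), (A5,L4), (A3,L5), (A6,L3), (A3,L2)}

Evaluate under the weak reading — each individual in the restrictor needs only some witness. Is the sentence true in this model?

"it" takes "a ledger" as antecedent — a donkey pronoun bound across the clause boundary.
Weak reading: every auditor a with some requested-ledger has at least one requested-ledger l such that reviewed(a,l).
Per auditor: A1:✓  A4:✓  A5:✓  A6:✓
Every auditor in the restrictor has a witness.

True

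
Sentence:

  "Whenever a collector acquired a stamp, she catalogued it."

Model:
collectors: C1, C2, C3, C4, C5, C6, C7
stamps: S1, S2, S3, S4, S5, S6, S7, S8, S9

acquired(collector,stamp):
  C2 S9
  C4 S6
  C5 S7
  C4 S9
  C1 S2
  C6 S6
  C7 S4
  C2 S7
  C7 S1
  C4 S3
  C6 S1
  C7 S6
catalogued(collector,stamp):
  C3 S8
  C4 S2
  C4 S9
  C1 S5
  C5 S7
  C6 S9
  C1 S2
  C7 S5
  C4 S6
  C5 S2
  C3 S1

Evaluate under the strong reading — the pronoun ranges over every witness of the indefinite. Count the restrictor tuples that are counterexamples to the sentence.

"it" takes "a stamp" as antecedent — a donkey pronoun bound across the clause boundary.
Strong reading: for every (c,s) with acquired(c,s), catalogued(c,s).
Restrictor pairs: (C1,S2) ✓  (C2,S7) ✗  (C2,S9) ✗  (C4,S3) ✗  (C4,S6) ✓  (C4,S9) ✓  (C5,S7) ✓  (C6,S1) ✗  (C6,S6) ✗  (C7,S1) ✗  (C7,S4) ✗  (C7,S6) ✗
Counterexamples (restrictor pairs failing the scope): 8.

8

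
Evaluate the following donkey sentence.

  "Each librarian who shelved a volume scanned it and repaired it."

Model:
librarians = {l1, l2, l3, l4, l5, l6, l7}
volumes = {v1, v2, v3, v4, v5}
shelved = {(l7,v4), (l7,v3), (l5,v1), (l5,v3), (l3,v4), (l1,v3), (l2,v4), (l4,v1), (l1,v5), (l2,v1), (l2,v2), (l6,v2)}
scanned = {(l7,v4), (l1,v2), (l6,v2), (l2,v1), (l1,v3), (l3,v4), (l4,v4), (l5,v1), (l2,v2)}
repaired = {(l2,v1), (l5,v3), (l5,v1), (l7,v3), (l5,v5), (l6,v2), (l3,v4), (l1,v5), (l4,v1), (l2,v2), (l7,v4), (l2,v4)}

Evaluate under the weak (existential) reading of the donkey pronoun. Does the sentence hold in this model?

False

"it" takes "a volume" as antecedent — a donkey pronoun bound across the clause boundary.
Weak reading: every librarian l with some shelved-volume has at least one shelved-volume v such that scanned(l,v) ∧ repaired(l,v).
Per librarian: l1:✗  l2:✓  l3:✓  l4:✗  l5:✓  l6:✓  l7:✓
l1 has no witness among its shelved-volumes.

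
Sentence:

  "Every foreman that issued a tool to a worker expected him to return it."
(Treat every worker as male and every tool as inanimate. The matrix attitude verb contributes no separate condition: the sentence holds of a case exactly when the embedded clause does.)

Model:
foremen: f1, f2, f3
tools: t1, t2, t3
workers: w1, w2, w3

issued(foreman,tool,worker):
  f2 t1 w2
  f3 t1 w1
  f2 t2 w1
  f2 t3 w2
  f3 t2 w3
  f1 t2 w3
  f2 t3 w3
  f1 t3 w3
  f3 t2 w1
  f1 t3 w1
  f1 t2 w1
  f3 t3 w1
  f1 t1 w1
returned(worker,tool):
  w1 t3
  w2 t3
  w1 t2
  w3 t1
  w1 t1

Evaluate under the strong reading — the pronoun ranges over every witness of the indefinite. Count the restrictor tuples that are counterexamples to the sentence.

5

"him" takes "a worker" as antecedent and "it" takes "a tool"; both are donkey pronouns co-varying with the restrictor.
Strong reading: for every (f,t,w) with issued(f,t,w), returned(w,t).
Restrictor triples: (f1,t1,w1)→returned(w1,t1) ✓  (f1,t2,w1)→returned(w1,t2) ✓  (f1,t2,w3)→returned(w3,t2) ✗  (f1,t3,w1)→returned(w1,t3) ✓  (f1,t3,w3)→returned(w3,t3) ✗  (f2,t1,w2)→returned(w2,t1) ✗  (f2,t2,w1)→returned(w1,t2) ✓  (f2,t3,w2)→returned(w2,t3) ✓  (f2,t3,w3)→returned(w3,t3) ✗  (f3,t1,w1)→returned(w1,t1) ✓  (f3,t2,w1)→returned(w1,t2) ✓  (f3,t2,w3)→returned(w3,t2) ✗  (f3,t3,w1)→returned(w1,t3) ✓
Counterexamples (restrictor triples failing the scope): 5.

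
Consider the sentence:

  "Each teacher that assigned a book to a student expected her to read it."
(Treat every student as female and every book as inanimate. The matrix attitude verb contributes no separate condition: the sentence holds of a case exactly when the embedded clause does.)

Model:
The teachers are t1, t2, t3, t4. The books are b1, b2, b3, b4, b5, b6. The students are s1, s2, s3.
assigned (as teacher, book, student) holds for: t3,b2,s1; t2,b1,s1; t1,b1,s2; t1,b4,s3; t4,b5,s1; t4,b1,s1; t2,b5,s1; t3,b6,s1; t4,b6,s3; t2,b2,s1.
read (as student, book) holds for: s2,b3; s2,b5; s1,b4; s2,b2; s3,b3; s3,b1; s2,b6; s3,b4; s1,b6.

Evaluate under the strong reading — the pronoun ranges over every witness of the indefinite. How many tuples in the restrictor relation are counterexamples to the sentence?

8

"her" takes "a student" as antecedent and "it" takes "a book"; both are donkey pronouns co-varying with the restrictor.
Strong reading: for every (t,b,s) with assigned(t,b,s), read(s,b).
Restrictor triples: (t1,b1,s2)→read(s2,b1) ✗  (t1,b4,s3)→read(s3,b4) ✓  (t2,b1,s1)→read(s1,b1) ✗  (t2,b2,s1)→read(s1,b2) ✗  (t2,b5,s1)→read(s1,b5) ✗  (t3,b2,s1)→read(s1,b2) ✗  (t3,b6,s1)→read(s1,b6) ✓  (t4,b1,s1)→read(s1,b1) ✗  (t4,b5,s1)→read(s1,b5) ✗  (t4,b6,s3)→read(s3,b6) ✗
Counterexamples (restrictor triples failing the scope): 8.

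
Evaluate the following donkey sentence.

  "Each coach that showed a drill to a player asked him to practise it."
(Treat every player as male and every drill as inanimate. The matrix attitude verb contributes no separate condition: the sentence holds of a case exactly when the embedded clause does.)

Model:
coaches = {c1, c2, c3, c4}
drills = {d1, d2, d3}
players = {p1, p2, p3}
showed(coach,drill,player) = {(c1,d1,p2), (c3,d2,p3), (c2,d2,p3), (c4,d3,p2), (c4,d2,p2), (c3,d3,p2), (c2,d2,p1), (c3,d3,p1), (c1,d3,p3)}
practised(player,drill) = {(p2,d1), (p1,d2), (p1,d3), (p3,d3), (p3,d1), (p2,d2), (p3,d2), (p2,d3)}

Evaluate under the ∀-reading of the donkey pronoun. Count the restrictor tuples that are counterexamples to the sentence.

"him" takes "a player" as antecedent and "it" takes "a drill"; both are donkey pronouns co-varying with the restrictor.
Strong reading: for every (c,d,p) with showed(c,d,p), practised(p,d).
Restrictor triples: (c1,d1,p2)→practised(p2,d1) ✓  (c1,d3,p3)→practised(p3,d3) ✓  (c2,d2,p1)→practised(p1,d2) ✓  (c2,d2,p3)→practised(p3,d2) ✓  (c3,d2,p3)→practised(p3,d2) ✓  (c3,d3,p1)→practised(p1,d3) ✓  (c3,d3,p2)→practised(p2,d3) ✓  (c4,d2,p2)→practised(p2,d2) ✓  (c4,d3,p2)→practised(p2,d3) ✓
Counterexamples (restrictor triples failing the scope): 0.

0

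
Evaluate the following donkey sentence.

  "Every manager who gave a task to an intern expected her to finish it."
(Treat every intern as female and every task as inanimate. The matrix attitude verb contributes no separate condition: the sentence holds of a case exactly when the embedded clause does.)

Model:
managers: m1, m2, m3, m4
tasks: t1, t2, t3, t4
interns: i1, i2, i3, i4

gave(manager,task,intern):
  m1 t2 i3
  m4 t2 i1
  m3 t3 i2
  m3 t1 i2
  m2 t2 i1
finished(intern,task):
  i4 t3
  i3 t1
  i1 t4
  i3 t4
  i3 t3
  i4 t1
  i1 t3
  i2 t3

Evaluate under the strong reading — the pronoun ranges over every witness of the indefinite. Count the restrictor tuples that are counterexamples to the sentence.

"her" takes "an intern" as antecedent and "it" takes "a task"; both are donkey pronouns co-varying with the restrictor.
Strong reading: for every (m,t,i) with gave(m,t,i), finished(i,t).
Restrictor triples: (m1,t2,i3)→finished(i3,t2) ✗  (m2,t2,i1)→finished(i1,t2) ✗  (m3,t1,i2)→finished(i2,t1) ✗  (m3,t3,i2)→finished(i2,t3) ✓  (m4,t2,i1)→finished(i1,t2) ✗
Counterexamples (restrictor triples failing the scope): 4.

4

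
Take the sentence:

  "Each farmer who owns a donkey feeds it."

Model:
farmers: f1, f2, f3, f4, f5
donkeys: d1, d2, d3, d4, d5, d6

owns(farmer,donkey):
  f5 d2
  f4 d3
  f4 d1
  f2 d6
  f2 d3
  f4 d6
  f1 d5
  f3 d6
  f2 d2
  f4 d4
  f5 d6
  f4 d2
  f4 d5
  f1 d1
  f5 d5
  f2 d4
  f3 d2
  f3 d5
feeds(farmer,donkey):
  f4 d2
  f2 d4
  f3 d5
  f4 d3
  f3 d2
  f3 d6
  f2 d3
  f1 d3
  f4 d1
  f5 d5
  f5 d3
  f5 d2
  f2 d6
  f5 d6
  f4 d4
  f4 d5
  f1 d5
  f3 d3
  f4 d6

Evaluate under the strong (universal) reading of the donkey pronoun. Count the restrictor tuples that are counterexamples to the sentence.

"it" takes "a donkey" as antecedent — a donkey pronoun bound across the clause boundary.
Strong reading: for every (f,d) with owns(f,d), feeds(f,d).
Restrictor pairs: (f1,d1) ✗  (f1,d5) ✓  (f2,d2) ✗  (f2,d3) ✓  (f2,d4) ✓  (f2,d6) ✓  (f3,d2) ✓  (f3,d5) ✓  (f3,d6) ✓  (f4,d1) ✓  (f4,d2) ✓  (f4,d3) ✓  (f4,d4) ✓  (f4,d5) ✓  (f4,d6) ✓  (f5,d2) ✓  (f5,d5) ✓  (f5,d6) ✓
Counterexamples (restrictor pairs failing the scope): 2.

2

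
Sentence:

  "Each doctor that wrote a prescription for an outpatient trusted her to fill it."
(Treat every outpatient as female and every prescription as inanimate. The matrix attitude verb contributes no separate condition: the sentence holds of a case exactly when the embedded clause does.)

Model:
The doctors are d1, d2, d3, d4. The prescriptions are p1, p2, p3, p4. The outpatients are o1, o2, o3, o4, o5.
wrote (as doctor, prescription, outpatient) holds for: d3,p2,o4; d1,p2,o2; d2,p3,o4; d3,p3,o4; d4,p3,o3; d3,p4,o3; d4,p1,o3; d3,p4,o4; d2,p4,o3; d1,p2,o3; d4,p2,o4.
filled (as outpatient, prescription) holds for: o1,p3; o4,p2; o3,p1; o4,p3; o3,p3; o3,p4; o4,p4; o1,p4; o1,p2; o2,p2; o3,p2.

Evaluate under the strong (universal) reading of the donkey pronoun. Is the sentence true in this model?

"her" takes "an outpatient" as antecedent and "it" takes "a prescription"; both are donkey pronouns co-varying with the restrictor.
Strong reading: for every (d,p,o) with wrote(d,p,o), filled(o,p).
Restrictor triples: (d1,p2,o2)→filled(o2,p2) ✓  (d1,p2,o3)→filled(o3,p2) ✓  (d2,p3,o4)→filled(o4,p3) ✓  (d2,p4,o3)→filled(o3,p4) ✓  (d3,p2,o4)→filled(o4,p2) ✓  (d3,p3,o4)→filled(o4,p3) ✓  (d3,p4,o3)→filled(o3,p4) ✓  (d3,p4,o4)→filled(o4,p4) ✓  (d4,p1,o3)→filled(o3,p1) ✓  (d4,p2,o4)→filled(o4,p2) ✓  (d4,p3,o3)→filled(o3,p3) ✓
Every restrictor triple satisfies the scope.

True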